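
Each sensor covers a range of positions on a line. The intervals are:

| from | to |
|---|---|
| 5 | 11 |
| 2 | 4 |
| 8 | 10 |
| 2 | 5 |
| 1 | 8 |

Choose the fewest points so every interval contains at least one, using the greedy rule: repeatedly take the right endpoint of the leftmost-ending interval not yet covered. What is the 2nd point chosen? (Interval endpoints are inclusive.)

10

Process intervals by earliest right end; each time one isn't hit yet, stab at its right endpoint.
By right end: [2,4]  [2,5]  [1,8]  [8,10]  [5,11]
[2,4] uncovered → point at 4; [8,10] uncovered → point at 10.
Points: 4, 10 (2 total).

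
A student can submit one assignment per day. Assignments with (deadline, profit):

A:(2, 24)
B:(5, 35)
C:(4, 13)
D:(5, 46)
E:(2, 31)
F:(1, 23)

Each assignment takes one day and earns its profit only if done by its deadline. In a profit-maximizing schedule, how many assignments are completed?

Sort by profit descending; place each in the latest free slot ≤ its deadline.
By profit: D(d5,46), B(d5,35), E(d2,31), A(d2,24), F(d1,23), C(d4,13)
D→slot 5; B→slot 4; E→slot 2; A→slot 1; F skipped; C→slot 3.
5 of 6 scheduled.

5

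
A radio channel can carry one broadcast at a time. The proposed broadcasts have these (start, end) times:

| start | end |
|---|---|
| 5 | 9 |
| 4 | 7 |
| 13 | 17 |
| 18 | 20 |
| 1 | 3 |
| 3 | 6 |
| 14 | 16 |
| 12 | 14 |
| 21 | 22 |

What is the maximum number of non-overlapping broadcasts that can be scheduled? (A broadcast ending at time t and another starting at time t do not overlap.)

Sort by end time and greedily take each interval whose start is ≥ the last chosen end.
Sorted by end: (1,3)  (3,6)  (4,7)  (5,9)  (12,14)  (14,16)  (13,17)  (18,20)  (21,22)
take (1,3); take (3,6); skip (4,7); take (12,14); take (14,16); take (18,20); take (21,22).
Selected 6 broadcasts.

6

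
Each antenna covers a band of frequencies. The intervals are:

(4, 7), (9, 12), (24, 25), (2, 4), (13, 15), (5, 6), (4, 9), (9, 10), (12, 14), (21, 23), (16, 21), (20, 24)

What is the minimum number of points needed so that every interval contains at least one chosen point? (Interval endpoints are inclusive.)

6

Sort by right endpoint; whenever an interval is uncovered, place a point at its right end.
By right end: [2,4]  [5,6]  [4,7]  [4,9]  [9,10]  [9,12]  [12,14]  [13,15]  [16,21]  [21,23]  [20,24]  [24,25]
[2,4] uncovered → point at 4; [5,6] uncovered → point at 6; [9,10] uncovered → point at 10; [12,14] uncovered → point at 14; [16,21] uncovered → point at 21; [24,25] uncovered → point at 25.
Points: 4, 6, 10, 14, 21, 25 (6 total).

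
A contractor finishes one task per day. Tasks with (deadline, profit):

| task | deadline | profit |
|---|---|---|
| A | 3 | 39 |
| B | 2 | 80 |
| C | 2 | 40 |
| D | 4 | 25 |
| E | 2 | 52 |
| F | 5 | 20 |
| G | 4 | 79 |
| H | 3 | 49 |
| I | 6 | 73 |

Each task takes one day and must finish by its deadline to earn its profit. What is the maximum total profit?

Take jobs in profit order; each goes to the latest open slot no later than its deadline.
Profit order: B=80 G=79 I=73 E=52 H=49 C=40 A=39 D=25 F=20
Assign: B→slot 2, G→slot 4, I→slot 6, E→slot 1, H→slot 3, C skipped, A skipped, D skipped, F→slot 5.
Slots: [1:E] [2:B] [3:H] [4:G] [5:F] [6:I]
Profit = 52 + 80 + 49 + 79 + 20 + 73 = 353

353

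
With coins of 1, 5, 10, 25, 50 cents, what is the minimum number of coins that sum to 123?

7

123 = 2×50 + 2×10 + 3×1
Total coins = 2 + 2 + 3 = 7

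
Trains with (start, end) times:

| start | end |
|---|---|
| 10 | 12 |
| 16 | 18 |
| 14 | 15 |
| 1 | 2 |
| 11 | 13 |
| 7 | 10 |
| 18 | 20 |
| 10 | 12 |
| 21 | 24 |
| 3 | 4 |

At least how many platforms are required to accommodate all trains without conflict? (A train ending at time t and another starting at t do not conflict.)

3

The answer is the maximum number of intervals overlapping at any instant.
starts: [1, 3, 7, 10, 10, 11, 14, 16, 18, 21]
ends:   [2, 4, 10, 12, 12, 13, 15, 18, 20, 24]
s1→1 e2→0 s3→1 e4→0 s7→1 e10→0 s10→1 s10→2 s11→3  — peak 3.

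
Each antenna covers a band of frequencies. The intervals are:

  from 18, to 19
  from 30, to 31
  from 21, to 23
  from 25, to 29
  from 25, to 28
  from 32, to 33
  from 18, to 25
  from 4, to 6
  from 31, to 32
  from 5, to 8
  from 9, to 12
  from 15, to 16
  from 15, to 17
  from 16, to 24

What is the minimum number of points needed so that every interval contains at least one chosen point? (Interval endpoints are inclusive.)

Sorted: [4,6] [5,8] [9,12] [15,16] [15,17] [18,19] [21,23] [16,24] [18,25] [25,28] [25,29] [30,31] [31,32] [32,33]
{[4,6],[5,8]} hit by 6; {[9,12]} hit by 12; {[15,16],[15,17]} hit by 16; {[18,19]} hit by 19; {[21,23],[16,24],[18,25]} hit by 23; {[25,28],[25,29]} hit by 28; {[30,31],[31,32]} hit by 31; {[32,33]} hit by 33.
Points: 6, 12, 16, 19, 23, 28, 31, 33 (8 total).

8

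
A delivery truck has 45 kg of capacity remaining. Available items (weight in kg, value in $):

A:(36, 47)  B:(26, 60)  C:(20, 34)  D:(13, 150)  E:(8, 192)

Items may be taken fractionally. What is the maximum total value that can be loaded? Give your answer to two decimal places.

Ratios (sorted): E 24.00, D 11.54, B 2.31, C 1.70, A 1.31
take E (8 @ 192); take D (13 @ 150); take 24/26 of B → 55.38. Capacity used 45/45.
Total value = 397.38

397.38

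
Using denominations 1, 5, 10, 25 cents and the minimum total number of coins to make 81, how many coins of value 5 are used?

81 = 3×25 + 1×5 + 1×1
Count of 5: 1

1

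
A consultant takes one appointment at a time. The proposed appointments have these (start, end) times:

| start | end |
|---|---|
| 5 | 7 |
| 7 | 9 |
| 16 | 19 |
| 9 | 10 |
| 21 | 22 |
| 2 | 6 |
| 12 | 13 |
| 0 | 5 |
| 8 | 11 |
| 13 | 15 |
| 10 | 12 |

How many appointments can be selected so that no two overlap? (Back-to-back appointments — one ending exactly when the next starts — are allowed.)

9

Sort by end time and greedily take each interval whose start is ≥ the last chosen end.
By end time: (0,5), (2,6), (5,7), (7,9), (9,10), (8,11), (10,12), (12,13), (13,15), (16,19), (21,22).
Pick (0,5); next start ≥ 5 → (5,7); next start ≥ 7 → (7,9); next start ≥ 9 → (9,10); next start ≥ 10 → (10,12); next start ≥ 12 → (12,13); next start ≥ 13 → (13,15); next start ≥ 15 → (16,19); next start ≥ 19 → (21,22).
Selected 9 appointments.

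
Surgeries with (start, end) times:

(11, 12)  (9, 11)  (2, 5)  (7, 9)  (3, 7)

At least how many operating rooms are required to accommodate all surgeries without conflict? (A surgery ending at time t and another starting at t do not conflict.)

starts: [2, 3, 7, 9, 11]
ends:   [5, 7, 9, 11, 12]
s2→1 s3→2  — peak 2.

2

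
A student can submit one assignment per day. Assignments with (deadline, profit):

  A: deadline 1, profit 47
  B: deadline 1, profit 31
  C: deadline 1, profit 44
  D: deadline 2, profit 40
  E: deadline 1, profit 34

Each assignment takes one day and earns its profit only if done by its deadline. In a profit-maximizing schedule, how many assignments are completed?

Take jobs in profit order; each goes to the latest open slot no later than its deadline.
By profit: A(d1,47), C(d1,44), D(d2,40), E(d1,34), B(d1,31)
A→slot 1; C skipped; D→slot 2; E skipped; B skipped.
2 of 5 scheduled.

2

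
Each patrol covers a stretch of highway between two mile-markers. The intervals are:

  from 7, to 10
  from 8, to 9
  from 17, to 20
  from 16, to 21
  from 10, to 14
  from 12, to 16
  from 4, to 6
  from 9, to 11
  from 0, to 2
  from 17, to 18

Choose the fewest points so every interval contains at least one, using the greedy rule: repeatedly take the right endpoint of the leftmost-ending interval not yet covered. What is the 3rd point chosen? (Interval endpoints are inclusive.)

9

By right end: [0,2]  [4,6]  [8,9]  [7,10]  [9,11]  [10,14]  [12,16]  [17,18]  [17,20]  [16,21]
[0,2] uncovered → point at 2; [4,6] uncovered → point at 6; [8,9] uncovered → point at 9; [10,14] uncovered → point at 14; [17,18] uncovered → point at 18.
Points: 2, 6, 9, 14, 18 (5 total).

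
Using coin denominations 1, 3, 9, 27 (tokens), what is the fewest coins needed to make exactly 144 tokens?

6

144 − 5×27→9 − 1×9→0
Total coins = 5 + 1 = 6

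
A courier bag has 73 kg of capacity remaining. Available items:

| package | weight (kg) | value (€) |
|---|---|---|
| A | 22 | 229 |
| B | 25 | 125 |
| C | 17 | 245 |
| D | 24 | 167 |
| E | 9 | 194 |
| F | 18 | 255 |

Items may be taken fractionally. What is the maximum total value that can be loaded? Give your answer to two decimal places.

Sort by value per unit weight and fill in that order.
Ratios (sorted): E 21.56, C 14.41, F 14.17, A 10.41, D 6.96, B 5.00
take E (9 @ 194); take C (17 @ 245); take F (18 @ 255); take A (22 @ 229); take 7/24 of D → 48.71. Capacity used 73/73.
Total value = 971.71

971.71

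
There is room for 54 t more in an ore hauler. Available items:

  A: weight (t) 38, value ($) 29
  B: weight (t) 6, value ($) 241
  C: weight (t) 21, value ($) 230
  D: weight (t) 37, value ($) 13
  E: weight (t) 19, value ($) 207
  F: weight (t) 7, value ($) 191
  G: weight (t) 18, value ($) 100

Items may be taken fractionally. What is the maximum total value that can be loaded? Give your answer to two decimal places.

Ratios (sorted): B 40.17, F 27.29, C 10.95, E 10.89, G 5.56, A 0.76, D 0.35
take B (6 @ 241); take F (7 @ 191); take C (21 @ 230); take E (19 @ 207); take 1/18 of G → 5.56. Capacity used 54/54.
Total value = 874.56

874.56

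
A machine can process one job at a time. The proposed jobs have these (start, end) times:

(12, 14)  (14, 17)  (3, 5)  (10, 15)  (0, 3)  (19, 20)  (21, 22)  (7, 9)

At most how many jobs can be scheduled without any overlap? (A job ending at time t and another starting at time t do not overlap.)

7

Greedy by earliest finish: after sorting by end time, pick each interval compatible with the last pick.
Sorted by end: (0,3)  (3,5)  (7,9)  (12,14)  (10,15)  (14,17)  (19,20)  (21,22)
take (0,3); take (3,5); take (7,9); take (12,14); take (14,17); take (19,20); take (21,22).
Selected 7 jobs.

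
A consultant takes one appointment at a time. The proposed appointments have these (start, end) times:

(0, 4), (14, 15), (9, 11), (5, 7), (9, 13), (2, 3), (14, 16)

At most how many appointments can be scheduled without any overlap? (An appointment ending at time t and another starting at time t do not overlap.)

4

Sorted by end: (2,3)  (0,4)  (5,7)  (9,11)  (9,13)  (14,15)  (14,16)
take (2,3); take (5,7); take (9,11); take (14,15); skip (14,16).
Selected 4 appointments.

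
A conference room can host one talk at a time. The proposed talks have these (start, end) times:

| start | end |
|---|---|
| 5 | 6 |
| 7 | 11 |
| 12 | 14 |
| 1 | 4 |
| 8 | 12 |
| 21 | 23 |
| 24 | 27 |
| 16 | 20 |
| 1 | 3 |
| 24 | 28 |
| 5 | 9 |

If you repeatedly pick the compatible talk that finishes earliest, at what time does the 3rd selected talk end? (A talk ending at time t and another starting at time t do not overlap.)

Sort by end time and greedily take each interval whose start is ≥ the last chosen end.
Sorted by end: (1,3)  (1,4)  (5,6)  (5,9)  (7,11)  (8,12)  (12,14)  (16,20)  (21,23)  (24,27)  (24,28)
take (1,3); take (5,6); skip (5,9); take (7,11); take (12,14); take (16,20); take (21,23); take (24,27).
Selected: (1,3) (5,6) (7,11) (12,14) (16,20) (21,23) (24,27)

11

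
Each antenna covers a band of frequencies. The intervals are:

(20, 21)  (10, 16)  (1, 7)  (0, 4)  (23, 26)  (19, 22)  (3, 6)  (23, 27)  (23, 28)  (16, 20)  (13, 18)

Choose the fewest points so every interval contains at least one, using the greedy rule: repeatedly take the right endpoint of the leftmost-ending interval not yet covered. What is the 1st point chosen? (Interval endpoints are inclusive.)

Process intervals by earliest right end; each time one isn't hit yet, stab at its right endpoint.
Sorted: [0,4] [3,6] [1,7] [10,16] [13,18] [16,20] [20,21] [19,22] [23,26] [23,27] [23,28]
{[0,4],[3,6],[1,7]} hit by 4; {[10,16],[13,18],[16,20]} hit by 16; {[20,21],[19,22]} hit by 21; {[23,26],[23,27],[23,28]} hit by 26.
Points: 4, 16, 21, 26 (4 total).

4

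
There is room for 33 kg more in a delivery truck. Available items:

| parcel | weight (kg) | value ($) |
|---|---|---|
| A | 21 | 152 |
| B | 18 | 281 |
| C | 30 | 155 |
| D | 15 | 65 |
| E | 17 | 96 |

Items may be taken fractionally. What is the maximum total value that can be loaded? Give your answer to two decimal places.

389.57

Greedy by value/weight ratio, highest first.
Ratios (sorted): B 15.61, A 7.24, E 5.65, C 5.17, D 4.33
take B (18 @ 281); take 15/21 of A → 108.57. Capacity used 33/33.
Total value = 389.57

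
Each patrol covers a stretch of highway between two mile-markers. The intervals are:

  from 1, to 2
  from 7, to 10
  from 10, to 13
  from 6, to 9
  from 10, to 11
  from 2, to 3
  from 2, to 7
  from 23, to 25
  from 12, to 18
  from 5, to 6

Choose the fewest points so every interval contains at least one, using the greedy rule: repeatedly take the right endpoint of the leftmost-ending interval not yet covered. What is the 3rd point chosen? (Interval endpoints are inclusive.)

10

Sort by right endpoint; whenever an interval is uncovered, place a point at its right end.
Sorted: [1,2] [2,3] [5,6] [2,7] [6,9] [7,10] [10,11] [10,13] [12,18] [23,25]
{[1,2],[2,3]} hit by 2; {[5,6],[2,7],[6,9]} hit by 6; {[7,10],[10,11],[10,13]} hit by 10; {[12,18]} hit by 18; {[23,25]} hit by 25.
Points: 2, 6, 10, 18, 25 (5 total).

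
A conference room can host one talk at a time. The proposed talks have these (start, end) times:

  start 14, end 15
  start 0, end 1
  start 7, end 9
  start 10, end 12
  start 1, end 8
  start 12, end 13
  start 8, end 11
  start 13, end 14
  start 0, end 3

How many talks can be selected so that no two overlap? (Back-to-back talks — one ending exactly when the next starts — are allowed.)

6

Greedy by earliest finish: after sorting by end time, pick each interval compatible with the last pick.
By end time: (0,1), (0,3), (1,8), (7,9), (8,11), (10,12), (12,13), (13,14), (14,15).
Pick (0,1); next start ≥ 1 → (1,8); next start ≥ 8 → (8,11); next start ≥ 11 → (12,13); next start ≥ 13 → (13,14); next start ≥ 14 → (14,15).
Selected 6 talks.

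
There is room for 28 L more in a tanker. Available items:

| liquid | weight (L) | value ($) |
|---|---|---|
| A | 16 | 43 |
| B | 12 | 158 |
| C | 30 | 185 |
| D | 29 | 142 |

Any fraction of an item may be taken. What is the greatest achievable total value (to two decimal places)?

256.67

Order: B (158/12=13.17) > C (185/30=6.17) > D (142/29=4.90) > A (43/16=2.69)
Fill: take B (12 @ 158) → take 16/30 of C → 98.67; 28/28 used.
Total value = 256.67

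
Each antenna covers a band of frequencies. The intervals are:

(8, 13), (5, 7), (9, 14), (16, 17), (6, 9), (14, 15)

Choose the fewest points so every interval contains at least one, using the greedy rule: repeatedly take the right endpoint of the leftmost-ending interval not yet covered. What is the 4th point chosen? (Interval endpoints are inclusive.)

By right end: [5,7]  [6,9]  [8,13]  [9,14]  [14,15]  [16,17]
[5,7] uncovered → point at 7; [8,13] uncovered → point at 13; [14,15] uncovered → point at 15; [16,17] uncovered → point at 17.
Points: 7, 13, 15, 17 (4 total).

17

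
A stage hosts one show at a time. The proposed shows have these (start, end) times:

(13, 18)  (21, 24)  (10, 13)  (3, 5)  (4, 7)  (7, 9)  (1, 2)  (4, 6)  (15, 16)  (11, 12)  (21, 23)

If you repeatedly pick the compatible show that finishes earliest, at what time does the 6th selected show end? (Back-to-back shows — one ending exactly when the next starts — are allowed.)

Order by finish time; keep every interval that doesn't clash with the previous kept one.
Sorted by end: (1,2)  (3,5)  (4,6)  (4,7)  (7,9)  (11,12)  (10,13)  (15,16)  (13,18)  (21,23)  (21,24)
take (1,2); take (3,5); take (7,9); take (11,12); take (15,16); take (21,23); skip (21,24).
Selected: (1,2) (3,5) (7,9) (11,12) (15,16) (21,23)

23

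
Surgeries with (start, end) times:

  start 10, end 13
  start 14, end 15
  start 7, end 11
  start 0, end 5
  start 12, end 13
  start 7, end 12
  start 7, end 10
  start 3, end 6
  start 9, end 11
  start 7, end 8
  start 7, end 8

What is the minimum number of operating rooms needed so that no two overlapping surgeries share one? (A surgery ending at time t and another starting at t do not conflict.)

Count concurrent intervals with a sweep; the peak is the room count.
starts: [0, 3, 7, 7, 7, 7, 7, 9, 10, 12, 14]
ends:   [5, 6, 8, 8, 10, 11, 11, 12, 13, 13, 15]
s0→1 s3→2 e5→1 e6→0 s7→1 s7→2 s7→3 s7→4 s7→5  — peak 5.

5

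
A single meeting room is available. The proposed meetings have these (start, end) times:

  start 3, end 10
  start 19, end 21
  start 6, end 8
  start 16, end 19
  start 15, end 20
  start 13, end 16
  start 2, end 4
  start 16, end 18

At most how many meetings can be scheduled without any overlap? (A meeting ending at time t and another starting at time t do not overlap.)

5

Sort by end time and greedily take each interval whose start is ≥ the last chosen end.
Sorted by end: (2,4)  (6,8)  (3,10)  (13,16)  (16,18)  (16,19)  (15,20)  (19,21)
take (2,4); take (6,8); skip (3,10); take (13,16); take (16,18); take (19,21).
Selected 5 meetings.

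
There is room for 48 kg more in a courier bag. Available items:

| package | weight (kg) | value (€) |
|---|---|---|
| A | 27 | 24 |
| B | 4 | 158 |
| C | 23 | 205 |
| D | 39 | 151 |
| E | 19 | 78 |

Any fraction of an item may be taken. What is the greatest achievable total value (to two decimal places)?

448.74

Ratios (sorted): B 39.50, C 8.91, E 4.11, D 3.87, A 0.89
take B (4 @ 158); take C (23 @ 205); take E (19 @ 78); take 2/39 of D → 7.74. Capacity used 48/48.
Total value = 448.74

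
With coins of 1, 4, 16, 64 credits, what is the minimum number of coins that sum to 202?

7

Greedy: take as many of the largest coin as possible, then repeat with the remainder.
202 − 3×64→10 − 2×4→2 − 2×1→0
Total coins = 3 + 2 + 2 = 7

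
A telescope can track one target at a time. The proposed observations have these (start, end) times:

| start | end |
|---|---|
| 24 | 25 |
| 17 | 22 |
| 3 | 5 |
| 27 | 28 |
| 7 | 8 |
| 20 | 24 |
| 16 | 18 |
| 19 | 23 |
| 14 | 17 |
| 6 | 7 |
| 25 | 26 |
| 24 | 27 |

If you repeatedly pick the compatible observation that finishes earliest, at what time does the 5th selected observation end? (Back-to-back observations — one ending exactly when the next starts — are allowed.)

Order by finish time; keep every interval that doesn't clash with the previous kept one.
Sorted by end: (3,5)  (6,7)  (7,8)  (14,17)  (16,18)  (17,22)  (19,23)  (20,24)  (24,25)  (25,26)  (24,27)  (27,28)
take (3,5); take (6,7); take (7,8); take (14,17); take (17,22); skip (20,24); take (24,25); take (25,26); take (27,28).
Selected: (3,5) (6,7) (7,8) (14,17) (17,22) (24,25) (25,26) (27,28)

22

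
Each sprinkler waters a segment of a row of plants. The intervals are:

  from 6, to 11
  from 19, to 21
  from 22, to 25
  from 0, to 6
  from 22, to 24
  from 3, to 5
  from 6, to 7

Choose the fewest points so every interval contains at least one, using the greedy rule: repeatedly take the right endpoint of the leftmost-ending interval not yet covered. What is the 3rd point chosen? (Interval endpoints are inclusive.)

Sort by right endpoint; whenever an interval is uncovered, place a point at its right end.
By right end: [3,5]  [0,6]  [6,7]  [6,11]  [19,21]  [22,24]  [22,25]
[3,5] uncovered → point at 5; [6,7] uncovered → point at 7; [19,21] uncovered → point at 21; [22,24] uncovered → point at 24.
Points: 5, 7, 21, 24 (4 total).

21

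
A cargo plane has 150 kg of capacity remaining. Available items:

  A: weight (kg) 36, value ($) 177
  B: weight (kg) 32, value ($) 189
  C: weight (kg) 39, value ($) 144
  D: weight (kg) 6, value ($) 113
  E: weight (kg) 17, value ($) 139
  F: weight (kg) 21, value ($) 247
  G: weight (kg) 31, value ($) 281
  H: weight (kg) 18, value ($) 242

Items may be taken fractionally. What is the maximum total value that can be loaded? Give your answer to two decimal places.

Greedy by value/weight ratio, highest first.
Ratios (sorted): D 18.83, H 13.44, F 11.76, G 9.06, E 8.18, B 5.91, A 4.92, C 3.69
take D (6 @ 113); take H (18 @ 242); take F (21 @ 247); take G (31 @ 281); take E (17 @ 139); take B (32 @ 189); take 25/36 of A → 122.92. Capacity used 150/150.
Total value = 1333.92

1333.92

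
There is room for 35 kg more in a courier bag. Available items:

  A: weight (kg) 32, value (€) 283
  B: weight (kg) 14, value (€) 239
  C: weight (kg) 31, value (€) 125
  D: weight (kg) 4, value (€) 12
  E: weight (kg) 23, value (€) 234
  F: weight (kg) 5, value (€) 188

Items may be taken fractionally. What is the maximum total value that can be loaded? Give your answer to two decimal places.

589.78

Sort by value per unit weight and fill in that order.
Order: F (188/5=37.60) > B (239/14=17.07) > E (234/23=10.17) > A (283/32=8.84) > C (125/31=4.03) > D (12/4=3.00)
Fill: take F (5 @ 188) → take B (14 @ 239) → take 16/23 of E → 162.78; 35/35 used.
Total value = 589.78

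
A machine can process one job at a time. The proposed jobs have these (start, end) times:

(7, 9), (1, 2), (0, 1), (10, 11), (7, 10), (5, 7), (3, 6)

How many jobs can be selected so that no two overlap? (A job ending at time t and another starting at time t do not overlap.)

5

By end time: (0,1), (1,2), (3,6), (5,7), (7,9), (7,10), (10,11).
Pick (0,1); next start ≥ 1 → (1,2); next start ≥ 2 → (3,6); next start ≥ 6 → (7,9); next start ≥ 9 → (10,11).
Selected 5 jobs.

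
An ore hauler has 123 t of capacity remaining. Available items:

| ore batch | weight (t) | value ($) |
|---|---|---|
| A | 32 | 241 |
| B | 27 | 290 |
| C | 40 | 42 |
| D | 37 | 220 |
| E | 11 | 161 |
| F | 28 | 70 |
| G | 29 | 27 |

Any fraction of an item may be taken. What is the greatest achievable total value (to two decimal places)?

Greedy by value/weight ratio, highest first.
Order: E (161/11=14.64) > B (290/27=10.74) > A (241/32=7.53) > D (220/37=5.95) > F (70/28=2.50) > C (42/40=1.05) > G (27/29=0.93)
Fill: take E (11 @ 161) → take B (27 @ 290) → take A (32 @ 241) → take D (37 @ 220) → take 16/28 of F → 40.00; 123/123 used.
Total value = 952.00

952.00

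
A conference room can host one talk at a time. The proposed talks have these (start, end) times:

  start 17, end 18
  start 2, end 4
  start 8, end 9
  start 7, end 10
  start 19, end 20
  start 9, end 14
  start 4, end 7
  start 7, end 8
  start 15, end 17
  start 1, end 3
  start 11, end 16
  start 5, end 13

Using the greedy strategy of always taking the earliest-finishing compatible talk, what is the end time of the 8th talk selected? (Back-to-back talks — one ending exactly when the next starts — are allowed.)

By end time: (1,3), (2,4), (4,7), (7,8), (8,9), (7,10), (5,13), (9,14), (11,16), (15,17), (17,18), (19,20).
Pick (1,3); next start ≥ 3 → (4,7); next start ≥ 7 → (7,8); next start ≥ 8 → (8,9); next start ≥ 9 → (9,14); next start ≥ 14 → (15,17); next start ≥ 17 → (17,18); next start ≥ 18 → (19,20).
Selected: (1,3) (4,7) (7,8) (8,9) (9,14) (15,17) (17,18) (19,20)

20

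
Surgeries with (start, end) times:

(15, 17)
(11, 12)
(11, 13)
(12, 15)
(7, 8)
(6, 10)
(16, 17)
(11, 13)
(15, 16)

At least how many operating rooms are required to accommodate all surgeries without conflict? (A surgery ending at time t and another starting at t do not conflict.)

Count concurrent intervals with a sweep; the peak is the room count.
Events (time:±→running): 6:+→1 7:+→2 8:-→1 10:-→0 11:+→1 11:+→2 11:+→3 … peak 3.

3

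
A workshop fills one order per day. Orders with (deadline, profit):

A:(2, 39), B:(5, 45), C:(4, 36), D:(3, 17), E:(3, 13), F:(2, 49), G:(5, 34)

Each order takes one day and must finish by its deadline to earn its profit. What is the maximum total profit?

By profit: F(d2,49), B(d5,45), A(d2,39), C(d4,36), G(d5,34), D(d3,17), E(d3,13)
F→slot 2; B→slot 5; A→slot 1; C→slot 4; G→slot 3; D skipped; E skipped.
Profit = 39 + 49 + 34 + 36 + 45 = 203

203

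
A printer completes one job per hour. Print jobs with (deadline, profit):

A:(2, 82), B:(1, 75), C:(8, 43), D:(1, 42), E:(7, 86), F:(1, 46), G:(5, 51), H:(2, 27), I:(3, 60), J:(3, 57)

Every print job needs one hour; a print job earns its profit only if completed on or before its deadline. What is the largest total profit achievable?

397

By profit: E(d7,86), A(d2,82), B(d1,75), I(d3,60), J(d3,57), G(d5,51), F(d1,46), C(d8,43), D(d1,42), H(d2,27)
E→slot 7; A→slot 2; B→slot 1; I→slot 3; J skipped; G→slot 5; F skipped; C→slot 8; D skipped; H skipped.
Profit = 75 + 82 + 60 + 51 + 86 + 43 = 397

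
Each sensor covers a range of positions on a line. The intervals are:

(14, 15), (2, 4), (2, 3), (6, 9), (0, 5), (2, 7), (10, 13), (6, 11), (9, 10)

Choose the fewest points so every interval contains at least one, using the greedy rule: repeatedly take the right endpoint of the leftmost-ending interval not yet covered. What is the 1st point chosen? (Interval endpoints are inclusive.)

3

Sort by right endpoint; whenever an interval is uncovered, place a point at its right end.
By right end: [2,3]  [2,4]  [0,5]  [2,7]  [6,9]  [9,10]  [6,11]  [10,13]  [14,15]
[2,3] uncovered → point at 3; [6,9] uncovered → point at 9; [10,13] uncovered → point at 13; [14,15] uncovered → point at 15.
Points: 3, 9, 13, 15 (4 total).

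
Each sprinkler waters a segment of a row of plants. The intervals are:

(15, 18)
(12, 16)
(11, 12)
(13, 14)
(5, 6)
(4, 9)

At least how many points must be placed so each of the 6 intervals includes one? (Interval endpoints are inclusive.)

4

Sort by right endpoint; whenever an interval is uncovered, place a point at its right end.
Sorted: [5,6] [4,9] [11,12] [13,14] [12,16] [15,18]
{[5,6],[4,9]} hit by 6; {[11,12]} hit by 12; {[13,14],[12,16]} hit by 14; {[15,18]} hit by 18.
Points: 6, 12, 14, 18 (4 total).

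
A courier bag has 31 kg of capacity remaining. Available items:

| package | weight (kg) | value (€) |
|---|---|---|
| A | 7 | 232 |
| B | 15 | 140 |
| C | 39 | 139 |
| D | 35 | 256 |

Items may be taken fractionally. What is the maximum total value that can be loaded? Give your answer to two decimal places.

Sort by value per unit weight and fill in that order.
Order: A (232/7=33.14) > B (140/15=9.33) > D (256/35=7.31) > C (139/39=3.56)
Fill: take A (7 @ 232) → take B (15 @ 140) → take 9/35 of D → 65.83; 31/31 used.
Total value = 437.83

437.83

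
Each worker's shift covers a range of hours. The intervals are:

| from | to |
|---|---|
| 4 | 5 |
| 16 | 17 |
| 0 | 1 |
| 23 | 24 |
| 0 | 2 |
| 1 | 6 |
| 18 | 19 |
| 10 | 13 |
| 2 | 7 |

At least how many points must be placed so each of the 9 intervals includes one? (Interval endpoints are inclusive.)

Process intervals by earliest right end; each time one isn't hit yet, stab at its right endpoint.
By right end: [0,1]  [0,2]  [4,5]  [1,6]  [2,7]  [10,13]  [16,17]  [18,19]  [23,24]
[0,1] uncovered → point at 1; [4,5] uncovered → point at 5; [10,13] uncovered → point at 13; [16,17] uncovered → point at 17; [18,19] uncovered → point at 19; [23,24] uncovered → point at 24.
Points: 1, 5, 13, 17, 19, 24 (6 total).

6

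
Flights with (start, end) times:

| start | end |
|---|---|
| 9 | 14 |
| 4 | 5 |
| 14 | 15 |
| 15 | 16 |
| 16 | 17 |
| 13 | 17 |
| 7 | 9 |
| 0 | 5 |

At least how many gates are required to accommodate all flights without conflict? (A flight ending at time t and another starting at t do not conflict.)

2

Count concurrent intervals with a sweep; the peak is the room count.
Events (time:±→running): 0:+→1 4:+→2 … peak 2.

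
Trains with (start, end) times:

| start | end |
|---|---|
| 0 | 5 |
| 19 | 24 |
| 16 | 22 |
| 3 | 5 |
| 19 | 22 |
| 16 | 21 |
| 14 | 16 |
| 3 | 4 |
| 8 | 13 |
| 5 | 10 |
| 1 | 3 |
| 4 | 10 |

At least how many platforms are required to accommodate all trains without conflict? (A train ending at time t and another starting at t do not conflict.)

Events (time:±→running): 0:+→1 1:+→2 3:-→1 3:+→2 3:+→3 4:-→2 4:+→3 5:-→2 5:-→1 5:+→2 8:+→3 10:-→2 10:-→1 13:-→0 14:+→1 16:-→0 16:+→1 16:+→2 19:+→3 19:+→4 … peak 4.

4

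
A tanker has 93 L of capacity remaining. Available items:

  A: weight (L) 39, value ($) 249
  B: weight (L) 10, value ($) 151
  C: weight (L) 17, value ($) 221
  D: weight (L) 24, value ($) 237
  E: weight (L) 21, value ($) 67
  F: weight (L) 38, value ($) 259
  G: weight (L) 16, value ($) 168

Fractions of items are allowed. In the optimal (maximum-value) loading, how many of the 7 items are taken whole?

Greedy by value/weight ratio, highest first.
Ratios (sorted): B 15.10, C 13.00, G 10.50, D 9.88, F 6.82, A 6.38, E 3.19
take B (10 @ 151); take C (17 @ 221); take G (16 @ 168); take D (24 @ 237); take 26/38 of F → 177.21. Capacity used 93/93.
4 item(s) taken whole; one partial (take 26/38 of F).

4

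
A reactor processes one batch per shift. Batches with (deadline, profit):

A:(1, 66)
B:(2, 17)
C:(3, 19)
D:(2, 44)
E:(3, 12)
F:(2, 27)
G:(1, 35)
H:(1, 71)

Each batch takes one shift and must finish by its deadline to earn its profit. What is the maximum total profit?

134

By profit: H(d1,71), A(d1,66), D(d2,44), G(d1,35), F(d2,27), C(d3,19), B(d2,17), E(d3,12)
H→slot 1; A skipped; D→slot 2; G skipped; F skipped; C→slot 3; B skipped; E skipped.
Profit = 71 + 44 + 19 = 134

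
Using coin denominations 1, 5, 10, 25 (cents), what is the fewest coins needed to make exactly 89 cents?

Greedy: take as many of the largest coin as possible, then repeat with the remainder.
89 − 3×25→14 − 1×10→4 − 4×1→0
Total coins = 3 + 1 + 4 = 8

8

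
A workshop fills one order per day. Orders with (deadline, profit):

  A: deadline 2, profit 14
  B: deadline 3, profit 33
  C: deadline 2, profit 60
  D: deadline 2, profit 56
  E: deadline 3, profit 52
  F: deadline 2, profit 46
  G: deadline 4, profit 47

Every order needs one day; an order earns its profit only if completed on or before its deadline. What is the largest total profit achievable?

215

By profit: C(d2,60), D(d2,56), E(d3,52), G(d4,47), F(d2,46), B(d3,33), A(d2,14)
C→slot 2; D→slot 1; E→slot 3; G→slot 4; F skipped; B skipped; A skipped.
Profit = 56 + 60 + 52 + 47 = 215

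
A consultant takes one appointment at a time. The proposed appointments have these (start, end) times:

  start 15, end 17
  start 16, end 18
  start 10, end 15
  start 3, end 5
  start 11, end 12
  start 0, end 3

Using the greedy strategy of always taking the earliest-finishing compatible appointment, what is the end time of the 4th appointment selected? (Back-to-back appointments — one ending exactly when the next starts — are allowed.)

By end time: (0,3), (3,5), (11,12), (10,15), (15,17), (16,18).
Pick (0,3); next start ≥ 3 → (3,5); next start ≥ 5 → (11,12); next start ≥ 12 → (15,17).
Selected: (0,3) (3,5) (11,12) (15,17)

17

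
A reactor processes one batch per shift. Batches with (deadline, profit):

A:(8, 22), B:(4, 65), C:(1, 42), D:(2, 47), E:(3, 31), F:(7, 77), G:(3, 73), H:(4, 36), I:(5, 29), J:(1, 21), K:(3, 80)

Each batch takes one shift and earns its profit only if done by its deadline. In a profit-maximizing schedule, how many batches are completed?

By profit: K(d3,80), F(d7,77), G(d3,73), B(d4,65), D(d2,47), C(d1,42), H(d4,36), E(d3,31), I(d5,29), A(d8,22), J(d1,21)
K→slot 3; F→slot 7; G→slot 2; B→slot 4; D→slot 1; C skipped; H skipped; E skipped; I→slot 5; A→slot 8; J skipped.
7 of 11 scheduled.

7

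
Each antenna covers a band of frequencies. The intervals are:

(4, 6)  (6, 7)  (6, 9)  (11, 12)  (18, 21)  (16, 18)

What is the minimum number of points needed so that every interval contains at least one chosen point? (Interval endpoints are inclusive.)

3

Process intervals by earliest right end; each time one isn't hit yet, stab at its right endpoint.
By right end: [4,6]  [6,7]  [6,9]  [11,12]  [16,18]  [18,21]
[4,6] uncovered → point at 6; [11,12] uncovered → point at 12; [16,18] uncovered → point at 18.
Points: 6, 12, 18 (3 total).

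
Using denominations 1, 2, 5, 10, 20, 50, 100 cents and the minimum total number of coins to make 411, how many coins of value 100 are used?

4

Use the largest denomination that fits, subtract, and repeat.
411 − 4×100→11 − 1×10→1 − 1×1→0
Count of 100: 4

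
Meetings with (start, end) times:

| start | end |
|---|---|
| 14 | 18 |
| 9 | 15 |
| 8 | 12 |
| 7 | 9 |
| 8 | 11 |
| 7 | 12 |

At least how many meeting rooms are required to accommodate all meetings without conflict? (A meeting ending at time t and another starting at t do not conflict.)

Count concurrent intervals with a sweep; the peak is the room count.
Events (time:±→running): 7:+→1 7:+→2 8:+→3 8:+→4 … peak 4.

4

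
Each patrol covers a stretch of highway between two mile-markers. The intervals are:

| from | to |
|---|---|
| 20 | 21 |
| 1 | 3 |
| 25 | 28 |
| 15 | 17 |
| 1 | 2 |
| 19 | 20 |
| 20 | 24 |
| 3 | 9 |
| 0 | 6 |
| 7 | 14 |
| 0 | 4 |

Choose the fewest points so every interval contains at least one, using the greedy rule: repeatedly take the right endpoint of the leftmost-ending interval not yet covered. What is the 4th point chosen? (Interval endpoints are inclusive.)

20

By right end: [1,2]  [1,3]  [0,4]  [0,6]  [3,9]  [7,14]  [15,17]  [19,20]  [20,21]  [20,24]  [25,28]
[1,2] uncovered → point at 2; [3,9] uncovered → point at 9; [15,17] uncovered → point at 17; [19,20] uncovered → point at 20; [25,28] uncovered → point at 28.
Points: 2, 9, 17, 20, 28 (5 total).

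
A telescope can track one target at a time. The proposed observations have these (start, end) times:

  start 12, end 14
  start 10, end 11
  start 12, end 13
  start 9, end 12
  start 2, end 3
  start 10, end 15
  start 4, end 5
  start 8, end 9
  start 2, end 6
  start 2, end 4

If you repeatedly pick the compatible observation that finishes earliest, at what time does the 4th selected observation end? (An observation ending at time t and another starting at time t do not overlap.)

11

Greedy by earliest finish: after sorting by end time, pick each interval compatible with the last pick.
By end time: (2,3), (2,4), (4,5), (2,6), (8,9), (10,11), (9,12), (12,13), (12,14), (10,15).
Pick (2,3); next start ≥ 3 → (4,5); next start ≥ 5 → (8,9); next start ≥ 9 → (10,11); next start ≥ 11 → (12,13).
Selected: (2,3) (4,5) (8,9) (10,11) (12,13)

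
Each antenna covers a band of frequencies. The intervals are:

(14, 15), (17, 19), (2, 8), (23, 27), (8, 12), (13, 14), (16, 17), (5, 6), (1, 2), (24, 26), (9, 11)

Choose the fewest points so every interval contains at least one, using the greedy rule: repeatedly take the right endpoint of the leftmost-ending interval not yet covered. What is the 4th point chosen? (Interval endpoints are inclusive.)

14

Process intervals by earliest right end; each time one isn't hit yet, stab at its right endpoint.
By right end: [1,2]  [5,6]  [2,8]  [9,11]  [8,12]  [13,14]  [14,15]  [16,17]  [17,19]  [24,26]  [23,27]
[1,2] uncovered → point at 2; [5,6] uncovered → point at 6; [9,11] uncovered → point at 11; [13,14] uncovered → point at 14; [16,17] uncovered → point at 17; [24,26] uncovered → point at 26.
Points: 2, 6, 11, 14, 17, 26 (6 total).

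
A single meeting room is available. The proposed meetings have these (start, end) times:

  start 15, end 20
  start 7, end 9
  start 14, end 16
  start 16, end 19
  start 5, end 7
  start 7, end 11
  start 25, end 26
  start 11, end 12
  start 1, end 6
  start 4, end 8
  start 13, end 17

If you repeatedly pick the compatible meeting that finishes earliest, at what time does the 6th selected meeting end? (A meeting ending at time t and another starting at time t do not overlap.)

By end time: (1,6), (5,7), (4,8), (7,9), (7,11), (11,12), (14,16), (13,17), (16,19), (15,20), (25,26).
Pick (1,6); next start ≥ 6 → (7,9); next start ≥ 9 → (11,12); next start ≥ 12 → (14,16); next start ≥ 16 → (16,19); next start ≥ 19 → (25,26).
Selected: (1,6) (7,9) (11,12) (14,16) (16,19) (25,26)

26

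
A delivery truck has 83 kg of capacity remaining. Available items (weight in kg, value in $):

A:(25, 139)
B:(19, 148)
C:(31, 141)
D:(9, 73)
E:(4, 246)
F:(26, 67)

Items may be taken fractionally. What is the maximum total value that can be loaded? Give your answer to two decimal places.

Ratios (sorted): E 61.50, D 8.11, B 7.79, A 5.56, C 4.55, F 2.58
take E (4 @ 246); take D (9 @ 73); take B (19 @ 148); take A (25 @ 139); take 26/31 of C → 118.26. Capacity used 83/83.
Total value = 724.26

724.26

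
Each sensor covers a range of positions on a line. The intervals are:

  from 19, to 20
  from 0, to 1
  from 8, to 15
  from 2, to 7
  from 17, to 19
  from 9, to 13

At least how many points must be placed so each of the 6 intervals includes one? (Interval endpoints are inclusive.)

4

Sorted: [0,1] [2,7] [9,13] [8,15] [17,19] [19,20]
{[0,1]} hit by 1; {[2,7]} hit by 7; {[9,13],[8,15]} hit by 13; {[17,19],[19,20]} hit by 19.
Points: 1, 7, 13, 19 (4 total).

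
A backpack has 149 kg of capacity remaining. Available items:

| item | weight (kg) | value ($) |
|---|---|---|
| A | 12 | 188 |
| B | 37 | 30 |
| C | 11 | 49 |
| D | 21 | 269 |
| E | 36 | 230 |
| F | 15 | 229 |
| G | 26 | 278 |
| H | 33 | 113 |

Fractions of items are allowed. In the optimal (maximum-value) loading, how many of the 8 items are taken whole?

Greedy by value/weight ratio, highest first.
Order: A (188/12=15.67) > F (229/15=15.27) > D (269/21=12.81) > G (278/26=10.69) > E (230/36=6.39) > C (49/11=4.45) > H (113/33=3.42) > B (30/37=0.81)
Fill: take A (12 @ 188) → take F (15 @ 229) → take D (21 @ 269) → take G (26 @ 278) → take E (36 @ 230) → take C (11 @ 49) → take 28/33 of H → 95.88; 149/149 used.
6 item(s) taken whole; one partial (take 28/33 of H).

6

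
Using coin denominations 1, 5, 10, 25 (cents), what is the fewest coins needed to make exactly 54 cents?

6

Greedy: take as many of the largest coin as possible, then repeat with the remainder.
54 − 2×25→4 − 4×1→0
Total coins = 2 + 4 = 6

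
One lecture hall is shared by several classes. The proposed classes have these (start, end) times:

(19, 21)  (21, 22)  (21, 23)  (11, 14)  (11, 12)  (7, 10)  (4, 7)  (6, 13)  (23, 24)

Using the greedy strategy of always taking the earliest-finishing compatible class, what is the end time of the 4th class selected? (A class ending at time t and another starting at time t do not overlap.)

21

Order by finish time; keep every interval that doesn't clash with the previous kept one.
Sorted by end: (4,7)  (7,10)  (11,12)  (6,13)  (11,14)  (19,21)  (21,22)  (21,23)  (23,24)
take (4,7); take (7,10); take (11,12); skip (6,13); take (19,21); take (21,22); skip (21,23); take (23,24).
Selected: (4,7) (7,10) (11,12) (19,21) (21,22) (23,24)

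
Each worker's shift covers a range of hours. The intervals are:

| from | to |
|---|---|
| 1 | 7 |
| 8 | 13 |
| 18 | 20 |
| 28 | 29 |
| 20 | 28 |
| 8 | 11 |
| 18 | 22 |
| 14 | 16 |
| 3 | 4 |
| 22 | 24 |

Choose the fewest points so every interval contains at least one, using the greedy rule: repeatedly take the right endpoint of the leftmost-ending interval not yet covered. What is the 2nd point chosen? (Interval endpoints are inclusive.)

By right end: [3,4]  [1,7]  [8,11]  [8,13]  [14,16]  [18,20]  [18,22]  [22,24]  [20,28]  [28,29]
[3,4] uncovered → point at 4; [8,11] uncovered → point at 11; [14,16] uncovered → point at 16; [18,20] uncovered → point at 20; [22,24] uncovered → point at 24; [28,29] uncovered → point at 29.
Points: 4, 11, 16, 20, 24, 29 (6 total).

11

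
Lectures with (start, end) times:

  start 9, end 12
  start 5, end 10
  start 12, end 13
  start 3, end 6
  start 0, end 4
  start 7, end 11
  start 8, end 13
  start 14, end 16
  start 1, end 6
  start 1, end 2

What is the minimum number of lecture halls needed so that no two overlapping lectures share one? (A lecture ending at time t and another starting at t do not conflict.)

4

Events (time:±→running): 0:+→1 1:+→2 1:+→3 2:-→2 3:+→3 4:-→2 5:+→3 6:-→2 6:-→1 7:+→2 8:+→3 9:+→4 … peak 4.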